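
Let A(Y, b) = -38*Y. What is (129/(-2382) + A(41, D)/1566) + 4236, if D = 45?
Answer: 2632877477/621702 ≈ 4235.0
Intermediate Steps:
(129/(-2382) + A(41, D)/1566) + 4236 = (129/(-2382) - 38*41/1566) + 4236 = (129*(-1/2382) - 1558*1/1566) + 4236 = (-43/794 - 779/783) + 4236 = -652195/621702 + 4236 = 2632877477/621702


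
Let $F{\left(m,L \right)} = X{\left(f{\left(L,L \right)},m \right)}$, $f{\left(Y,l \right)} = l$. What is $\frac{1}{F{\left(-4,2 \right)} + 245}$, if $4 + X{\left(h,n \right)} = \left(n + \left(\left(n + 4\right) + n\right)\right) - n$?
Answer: $\frac{1}{237} \approx 0.0042194$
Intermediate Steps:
$X{\left(h,n \right)} = 2 n$ ($X{\left(h,n \right)} = -4 + \left(\left(n + \left(\left(n + 4\right) + n\right)\right) - n\right) = -4 + \left(\left(n + \left(\left(4 + n\right) + n\right)\right) - n\right) = -4 + \left(\left(n + \left(4 + 2 n\right)\right) - n\right) = -4 + \left(\left(4 + 3 n\right) - n\right) = -4 + \left(4 + 2 n\right) = 2 n$)
$F{\left(m,L \right)} = 2 m$
$\frac{1}{F{\left(-4,2 \right)} + 245} = \frac{1}{2 \left(-4\right) + 245} = \frac{1}{-8 + 245} = \frac{1}{237}$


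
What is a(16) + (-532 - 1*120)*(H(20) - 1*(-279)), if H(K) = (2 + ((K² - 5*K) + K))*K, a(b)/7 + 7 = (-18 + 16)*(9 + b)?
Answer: -4381187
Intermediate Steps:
a(b) = -175 - 14*b (a(b) = -49 + 7*((-18 + 16)*(9 + b)) = -49 + 7*(-2*(9 + b)) = -49 + 7*(-18 - 2*b) = -49 + (-126 - 14*b) = -175 - 14*b)
H(K) = K*(2 + K² - 4*K) (H(K) = (2 + (K² - 4*K))*K = (2 + K² - 4*K)*K = K*(2 + K² - 4*K))
a(16) + (-532 - 1*120)*(H(20) - 1*(-279)) = (-175 - 14*16) + (-532 - 1*120)*(20*(2 + 20² - 4*20) - 1*(-279)) = (-175 - 224) + (-532 - 120)*(20*(2 + 400 - 80) + 279) = -399 - 652*(20*322 + 279) = -399 - 652*(6440 + 279) = -399 - 652*6719 = -399 - 4380788 = -4381187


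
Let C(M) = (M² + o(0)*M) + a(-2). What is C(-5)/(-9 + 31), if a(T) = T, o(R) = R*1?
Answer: 23/22 ≈ 1.0455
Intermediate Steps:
o(R) = R
C(M) = -2 + M² (C(M) = (M² + 0*M) - 2 = (M² + 0) - 2 = M² - 2 = -2 + M²)
C(-5)/(-9 + 31) = (-2 + (-5)²)/(-9 + 31) = (-2 + 25)/22 = (1/22)*23 = 23/22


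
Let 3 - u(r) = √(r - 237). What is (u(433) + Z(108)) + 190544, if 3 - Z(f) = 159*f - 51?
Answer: 173415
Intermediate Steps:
u(r) = 3 - √(-237 + r) (u(r) = 3 - √(r - 237) = 3 - √(-237 + r))
Z(f) = 54 - 159*f (Z(f) = 3 - (159*f - 51) = 3 - (-51 + 159*f) = 3 + (51 - 159*f) = 54 - 159*f)
(u(433) + Z(108)) + 190544 = ((3 - √(-237 + 433)) + (54 - 159*108)) + 190544 = ((3 - √196) + (54 - 17172)) + 190544 = ((3 - 1*14) - 17118) + 190544 = ((3 - 14) - 17118) + 190544 = (-11 - 17118) + 190544 = -17129 + 190544 = 173415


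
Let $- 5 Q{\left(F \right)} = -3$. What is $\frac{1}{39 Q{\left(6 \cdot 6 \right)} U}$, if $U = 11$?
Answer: $\frac{5}{1287} \approx 0.003885$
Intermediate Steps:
$Q{\left(F \right)} = \frac{3}{5}$ ($Q{\left(F \right)} = \left(- \frac{1}{5}\right) \left(-3\right) = \frac{3}{5}$)
$\frac{1}{39 Q{\left(6 \cdot 6 \right)} U} = \frac{1}{39 \cdot \frac{3}{5} \cdot 11} = \frac{1}{\frac{117}{5} \cdot 11} = \frac{1}{\frac{1287}{5}} = \frac{5}{1287}$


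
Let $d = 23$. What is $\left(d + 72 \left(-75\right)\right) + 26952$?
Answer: $21575$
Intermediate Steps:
$\left(d + 72 \left(-75\right)\right) + 26952 = \left(23 + 72 \left(-75\right)\right) + 26952 = \left(23 - 5400\right) + 26952 = -5377 + 26952 = 21575$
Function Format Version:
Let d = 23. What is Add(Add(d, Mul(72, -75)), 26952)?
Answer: 21575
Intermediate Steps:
Add(Add(d, Mul(72, -75)), 26952) = Add(Add(23, Mul(72, -75)), 26952) = Add(Add(23, -5400), 26952) = Add(-5377, 26952) = 21575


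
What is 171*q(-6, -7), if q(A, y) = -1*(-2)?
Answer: 342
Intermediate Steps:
q(A, y) = 2
171*q(-6, -7) = 171*2 = 342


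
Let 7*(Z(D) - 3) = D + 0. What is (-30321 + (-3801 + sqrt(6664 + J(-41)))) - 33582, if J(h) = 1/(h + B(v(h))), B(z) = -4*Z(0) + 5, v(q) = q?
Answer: -67704 + sqrt(959613)/12 ≈ -67622.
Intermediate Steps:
Z(D) = 3 + D/7 (Z(D) = 3 + (D + 0)/7 = 3 + D/7)
B(z) = -7 (B(z) = -4*(3 + (1/7)*0) + 5 = -4*(3 + 0) + 5 = -4*3 + 5 = -12 + 5 = -7)
J(h) = 1/(-7 + h) (J(h) = 1/(h - 7) = 1/(-7 + h))
(-30321 + (-3801 + sqrt(6664 + J(-41)))) - 33582 = (-30321 + (-3801 + sqrt(6664 + 1/(-7 - 41)))) - 33582 = (-30321 + (-3801 + sqrt(6664 + 1/(-48)))) - 33582 = (-30321 + (-3801 + sqrt(6664 - 1/48))) - 33582 = (-30321 + (-3801 + sqrt(319871/48))) - 33582 = (-30321 + (-3801 + sqrt(959613)/12)) - 33582 = (-34122 + sqrt(959613)/12) - 33582 = -67704 + sqrt(959613)/12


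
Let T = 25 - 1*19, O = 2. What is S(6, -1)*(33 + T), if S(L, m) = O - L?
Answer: -156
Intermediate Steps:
T = 6 (T = 25 - 19 = 6)
S(L, m) = 2 - L
S(6, -1)*(33 + T) = (2 - 1*6)*(33 + 6) = (2 - 6)*39 = -4*39 = -156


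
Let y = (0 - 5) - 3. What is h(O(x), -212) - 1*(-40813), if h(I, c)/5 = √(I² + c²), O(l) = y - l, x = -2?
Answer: 40813 + 10*√11245 ≈ 41873.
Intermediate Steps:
y = -8 (y = -5 - 3 = -8)
O(l) = -8 - l
h(I, c) = 5*√(I² + c²)
h(O(x), -212) - 1*(-40813) = 5*√((-8 - 1*(-2))² + (-212)²) - 1*(-40813) = 5*√((-8 + 2)² + 44944) + 40813 = 5*√((-6)² + 44944) + 40813 = 5*√(36 + 44944) + 40813 = 5*√44980 + 40813 = 5*(2*√11245) + 40813 = 10*√11245 + 40813 = 40813 + 10*√11245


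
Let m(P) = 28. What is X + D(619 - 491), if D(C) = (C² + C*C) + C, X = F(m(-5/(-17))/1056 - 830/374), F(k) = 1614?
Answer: 34510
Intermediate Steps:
X = 1614
D(C) = C + 2*C² (D(C) = (C² + C²) + C = 2*C² + C = C + 2*C²)
X + D(619 - 491) = 1614 + (619 - 491)*(1 + 2*(619 - 491)) = 1614 + 128*(1 + 2*128) = 1614 + 128*(1 + 256) = 1614 + 128*257 = 1614 + 32896 = 34510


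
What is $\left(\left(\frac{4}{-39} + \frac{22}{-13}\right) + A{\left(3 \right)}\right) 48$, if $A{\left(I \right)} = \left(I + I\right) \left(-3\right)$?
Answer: $- \frac{12352}{13} \approx -950.15$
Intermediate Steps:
$A{\left(I \right)} = - 6 I$ ($A{\left(I \right)} = 2 I \left(-3\right) = - 6 I$)
$\left(\left(\frac{4}{-39} + \frac{22}{-13}\right) + A{\left(3 \right)}\right) 48 = \left(\left(\frac{4}{-39} + \frac{22}{-13}\right) - 18\right) 48 = \left(\left(4 \left(- \frac{1}{39}\right) + 22 \left(- \frac{1}{13}\right)\right) - 18\right) 48 = \left(\left(- \frac{4}{39} - \frac{22}{13}\right) - 18\right) 48 = \left(- \frac{70}{39} - 18\right) 48 = \left(- \frac{772}{39}\right) 48 = - \frac{12352}{13}$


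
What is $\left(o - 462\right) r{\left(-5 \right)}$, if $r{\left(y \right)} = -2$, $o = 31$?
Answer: $862$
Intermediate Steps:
$\left(o - 462\right) r{\left(-5 \right)} = \left(31 - 462\right) \left(-2\right) = \left(-431\right) \left(-2\right) = 862$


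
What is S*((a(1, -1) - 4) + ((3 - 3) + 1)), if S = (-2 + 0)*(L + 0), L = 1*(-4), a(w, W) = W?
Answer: -32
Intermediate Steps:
L = -4
S = 8 (S = (-2 + 0)*(-4 + 0) = -2*(-4) = 8)
S*((a(1, -1) - 4) + ((3 - 3) + 1)) = 8*((-1 - 4) + ((3 - 3) + 1)) = 8*(-5 + (0 + 1)) = 8*(-5 + 1) = 8*(-4) = -32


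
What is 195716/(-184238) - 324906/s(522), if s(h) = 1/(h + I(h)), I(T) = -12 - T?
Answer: 359160091910/92119 ≈ 3.8989e+6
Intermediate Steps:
s(h) = -1/12 (s(h) = 1/(h + (-12 - h)) = 1/(-12) = -1/12)
195716/(-184238) - 324906/s(522) = 195716/(-184238) - 324906/(-1/12) = 195716*(-1/184238) - 324906*(-12) = -97858/92119 + 3898872 = 359160091910/92119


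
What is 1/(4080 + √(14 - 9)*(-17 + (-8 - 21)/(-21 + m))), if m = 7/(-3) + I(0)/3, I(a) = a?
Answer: 3998400/16312255391 + 15442*√5/16312255391 ≈ 0.00024723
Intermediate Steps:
m = -7/3 (m = 7/(-3) + 0/3 = 7*(-⅓) + 0*(⅓) = -7/3 + 0 = -7/3 ≈ -2.3333)
1/(4080 + √(14 - 9)*(-17 + (-8 - 21)/(-21 + m))) = 1/(4080 + √(14 - 9)*(-17 + (-8 - 21)/(-21 - 7/3))) = 1/(4080 + √5*(-17 - 29/(-70/3))) = 1/(4080 + √5*(-17 - 29*(-3/70))) = 1/(4080 + √5*(-17 + 87/70)) = 1/(4080 + √5*(-1103/70)) = 1/(4080 - 1103*√5/70)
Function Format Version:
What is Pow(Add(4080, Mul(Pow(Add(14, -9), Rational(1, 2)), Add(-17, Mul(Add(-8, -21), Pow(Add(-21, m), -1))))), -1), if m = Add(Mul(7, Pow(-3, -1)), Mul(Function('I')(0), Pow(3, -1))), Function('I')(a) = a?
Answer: Add(Rational(3998400, 16312255391), Mul(Rational(15442, 16312255391), Pow(5, Rational(1, 2)))) ≈ 0.00024723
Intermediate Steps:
m = Rational(-7, 3) (m = Add(Mul(7, Pow(-3, -1)), Mul(0, Pow(3, -1))) = Add(Mul(7, Rational(-1, 3)), Mul(0, Rational(1, 3))) = Add(Rational(-7, 3), 0) = Rational(-7, 3) ≈ -2.3333)
Pow(Add(4080, Mul(Pow(Add(14, -9), Rational(1, 2)), Add(-17, Mul(Add(-8, -21), Pow(Add(-21, m), -1))))), -1) = Pow(Add(4080, Mul(Pow(Add(14, -9), Rational(1, 2)), Add(-17, Mul(Add(-8, -21), Pow(Add(-21, Rational(-7, 3)), -1))))), -1) = Pow(Add(4080, Mul(Pow(5, Rational(1, 2)), Add(-17, Mul(-29, Pow(Rational(-70, 3), -1))))), -1) = Pow(Add(4080, Mul(Pow(5, Rational(1, 2)), Add(-17, Mul(-29, Rational(-3, 70))))), -1) = Pow(Add(4080, Mul(Pow(5, Rational(1, 2)), Add(-17, Rational(87, 70)))), -1) = Pow(Add(4080, Mul(Pow(5, Rational(1, 2)), Rational(-1103, 70))), -1) = Pow(Add(4080, Mul(Rational(-1103, 70), Pow(5, Rational(1, 2)))), -1)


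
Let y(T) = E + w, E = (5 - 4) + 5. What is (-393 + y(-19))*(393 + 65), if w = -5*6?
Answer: -190986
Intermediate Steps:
E = 6 (E = 1 + 5 = 6)
w = -30
y(T) = -24 (y(T) = 6 - 30 = -24)
(-393 + y(-19))*(393 + 65) = (-393 - 24)*(393 + 65) = -417*458 = -190986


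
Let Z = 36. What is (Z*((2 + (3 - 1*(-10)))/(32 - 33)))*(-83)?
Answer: 44820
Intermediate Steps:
(Z*((2 + (3 - 1*(-10)))/(32 - 33)))*(-83) = (36*((2 + (3 - 1*(-10)))/(32 - 33)))*(-83) = (36*((2 + (3 + 10))/(-1)))*(-83) = (36*((2 + 13)*(-1)))*(-83) = (36*(15*(-1)))*(-83) = (36*(-15))*(-83) = -540*(-83) = 44820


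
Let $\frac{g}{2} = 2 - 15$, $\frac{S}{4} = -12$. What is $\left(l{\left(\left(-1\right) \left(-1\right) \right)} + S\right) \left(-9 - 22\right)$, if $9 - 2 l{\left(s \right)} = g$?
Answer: $\frac{1891}{2} \approx 945.5$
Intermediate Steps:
$S = -48$ ($S = 4 \left(-12\right) = -48$)
$g = -26$ ($g = 2 \left(2 - 15\right) = 2 \left(-13\right) = -26$)
$l{\left(s \right)} = \frac{35}{2}$ ($l{\left(s \right)} = \frac{9}{2} - -13 = \frac{9}{2} + 13 = \frac{35}{2}$)
$\left(l{\left(\left(-1\right) \left(-1\right) \right)} + S\right) \left(-9 - 22\right) = \left(\frac{35}{2} - 48\right) \left(-9 - 22\right) = \left(- \frac{61}{2}\right) \left(-31\right) = \frac{1891}{2}$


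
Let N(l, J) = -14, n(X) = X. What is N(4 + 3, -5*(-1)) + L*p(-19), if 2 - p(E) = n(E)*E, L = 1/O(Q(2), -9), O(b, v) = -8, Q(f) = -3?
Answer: 247/8 ≈ 30.875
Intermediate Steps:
L = -1/8 (L = 1/(-8) = -1/8 ≈ -0.12500)
p(E) = 2 - E**2 (p(E) = 2 - E*E = 2 - E**2)
N(4 + 3, -5*(-1)) + L*p(-19) = -14 - (2 - 1*(-19)**2)/8 = -14 - (2 - 1*361)/8 = -14 - (2 - 361)/8 = -14 - 1/8*(-359) = -14 + 359/8 = 247/8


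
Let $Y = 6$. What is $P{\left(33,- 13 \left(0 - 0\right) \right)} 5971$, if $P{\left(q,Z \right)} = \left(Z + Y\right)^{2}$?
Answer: $214956$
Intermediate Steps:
$P{\left(q,Z \right)} = \left(6 + Z\right)^{2}$ ($P{\left(q,Z \right)} = \left(Z + 6\right)^{2} = \left(6 + Z\right)^{2}$)
$P{\left(33,- 13 \left(0 - 0\right) \right)} 5971 = \left(6 - 13 \left(0 - 0\right)\right)^{2} \cdot 5971 = \left(6 - 13 \left(0 + 0\right)\right)^{2} \cdot 5971 = \left(6 - 0\right)^{2} \cdot 5971 = \left(6 + 0\right)^{2} \cdot 5971 = 6^{2} \cdot 5971 = 36 \cdot 5971 = 214956$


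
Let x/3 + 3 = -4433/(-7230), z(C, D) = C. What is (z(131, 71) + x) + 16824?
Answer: 40844293/2410 ≈ 16948.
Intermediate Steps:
x = -17257/2410 (x = -9 + 3*(-4433/(-7230)) = -9 + 3*(-4433*(-1/7230)) = -9 + 3*(4433/7230) = -9 + 4433/2410 = -17257/2410 ≈ -7.1606)
(z(131, 71) + x) + 16824 = (131 - 17257/2410) + 16824 = 298453/2410 + 16824 = 40844293/2410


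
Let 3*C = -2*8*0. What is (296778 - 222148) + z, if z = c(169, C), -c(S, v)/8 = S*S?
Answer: -153858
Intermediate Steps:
C = 0 (C = (-2*8*0)/3 = (-16*0)/3 = (1/3)*0 = 0)
c(S, v) = -8*S**2 (c(S, v) = -8*S*S = -8*S**2)
z = -228488 (z = -8*169**2 = -8*28561 = -228488)
(296778 - 222148) + z = (296778 - 222148) - 228488 = 74630 - 228488 = -153858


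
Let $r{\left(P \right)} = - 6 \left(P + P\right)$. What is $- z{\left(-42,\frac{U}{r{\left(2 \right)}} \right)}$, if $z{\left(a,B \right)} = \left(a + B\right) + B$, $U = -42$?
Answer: $\frac{77}{2} \approx 38.5$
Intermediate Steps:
$r{\left(P \right)} = - 12 P$ ($r{\left(P \right)} = - 6 \cdot 2 P = - 12 P$)
$z{\left(a,B \right)} = a + 2 B$ ($z{\left(a,B \right)} = \left(B + a\right) + B = a + 2 B$)
$- z{\left(-42,\frac{U}{r{\left(2 \right)}} \right)} = - (-42 + 2 \left(- \frac{42}{\left(-12\right) 2}\right)) = - (-42 + 2 \left(- \frac{42}{-24}\right)) = - (-42 + 2 \left(\left(-42\right) \left(- \frac{1}{24}\right)\right)) = - (-42 + 2 \cdot \frac{7}{4}) = - (-42 + \frac{7}{2}) = \left(-1\right) \left(- \frac{77}{2}\right) = \frac{77}{2}$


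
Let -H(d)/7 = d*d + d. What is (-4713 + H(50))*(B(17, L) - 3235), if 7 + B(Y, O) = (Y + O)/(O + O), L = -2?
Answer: 292935429/4 ≈ 7.3234e+7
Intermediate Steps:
H(d) = -7*d - 7*d**2 (H(d) = -7*(d*d + d) = -7*(d**2 + d) = -7*(d + d**2) = -7*d - 7*d**2)
B(Y, O) = -7 + (O + Y)/(2*O) (B(Y, O) = -7 + (Y + O)/(O + O) = -7 + (O + Y)/((2*O)) = -7 + (O + Y)*(1/(2*O)) = -7 + (O + Y)/(2*O))
(-4713 + H(50))*(B(17, L) - 3235) = (-4713 - 7*50*(1 + 50))*((1/2)*(17 - 13*(-2))/(-2) - 3235) = (-4713 - 7*50*51)*((1/2)*(-1/2)*(17 + 26) - 3235) = (-4713 - 17850)*((1/2)*(-1/2)*43 - 3235) = -22563*(-43/4 - 3235) = -22563*(-12983/4) = 292935429/4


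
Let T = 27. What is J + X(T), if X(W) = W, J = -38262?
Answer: -38235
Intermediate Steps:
J + X(T) = -38262 + 27 = -38235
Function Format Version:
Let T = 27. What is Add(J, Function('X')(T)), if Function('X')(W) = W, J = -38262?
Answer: -38235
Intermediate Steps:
Add(J, Function('X')(T)) = Add(-38262, 27) = -38235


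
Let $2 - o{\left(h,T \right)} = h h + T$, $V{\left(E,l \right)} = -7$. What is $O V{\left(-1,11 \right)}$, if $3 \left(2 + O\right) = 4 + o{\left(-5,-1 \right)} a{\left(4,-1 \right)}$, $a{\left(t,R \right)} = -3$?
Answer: $- \frac{448}{3} \approx -149.33$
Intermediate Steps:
$o{\left(h,T \right)} = 2 - T - h^{2}$ ($o{\left(h,T \right)} = 2 - \left(h h + T\right) = 2 - \left(h^{2} + T\right) = 2 - \left(T + h^{2}\right) = 2 - T - h^{2}$)
$O = \frac{64}{3}$ ($O = -2 + \frac{4 + \left(2 - -1 - \left(-5\right)^{2}\right) \left(-3\right)}{3} = -2 + \frac{4 + \left(2 + 1 - 25\right) \left(-3\right)}{3} = -2 + \frac{4 - -66}{3} = -2 + \frac{4 + 66}{3} = -2 + \frac{1}{3} \cdot 70 = -2 + \frac{70}{3} = \frac{64}{3} \approx 21.333$)
$O V{\left(-1,11 \right)} = \frac{64}{3} \left(-7\right) = - \frac{448}{3}$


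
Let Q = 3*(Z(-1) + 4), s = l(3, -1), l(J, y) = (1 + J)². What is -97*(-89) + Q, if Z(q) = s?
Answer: 8693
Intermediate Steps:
s = 16 (s = (1 + 3)² = 4² = 16)
Z(q) = 16
Q = 60 (Q = 3*(16 + 4) = 3*20 = 60)
-97*(-89) + Q = -97*(-89) + 60 = 8633 + 60 = 8693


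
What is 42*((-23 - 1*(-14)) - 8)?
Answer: -714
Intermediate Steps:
42*((-23 - 1*(-14)) - 8) = 42*((-23 + 14) - 8) = 42*(-9 - 8) = 42*(-17) = -714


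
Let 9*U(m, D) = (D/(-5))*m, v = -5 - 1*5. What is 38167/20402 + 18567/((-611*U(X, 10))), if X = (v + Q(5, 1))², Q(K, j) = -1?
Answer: 2263171090/754170131 ≈ 3.0009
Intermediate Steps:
v = -10 (v = -5 - 5 = -10)
X = 121 (X = (-10 - 1)² = (-11)² = 121)
U(m, D) = -D*m/45 (U(m, D) = ((D/(-5))*m)/9 = ((D*(-⅕))*m)/9 = ((-D/5)*m)/9 = (-D*m/5)/9 = -D*m/45)
38167/20402 + 18567/((-611*U(X, 10))) = 38167/20402 + 18567/((-(-611)*10*121/45)) = 38167*(1/20402) + 18567/((-611*(-242/9))) = 38167/20402 + 18567/(147862/9) = 38167/20402 + 18567*(9/147862) = 38167/20402 + 167103/147862 = 2263171090/754170131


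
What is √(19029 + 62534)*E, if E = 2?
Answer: 2*√81563 ≈ 571.18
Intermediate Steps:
√(19029 + 62534)*E = √(19029 + 62534)*2 = √81563*2 = 2*√81563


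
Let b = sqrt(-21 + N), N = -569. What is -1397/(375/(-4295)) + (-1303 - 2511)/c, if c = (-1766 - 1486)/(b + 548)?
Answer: 338269183/20325 + 1907*I*sqrt(590)/1626 ≈ 16643.0 + 28.488*I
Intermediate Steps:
b = I*sqrt(590) (b = sqrt(-21 - 569) = sqrt(-590) = I*sqrt(590) ≈ 24.29*I)
c = -3252/(548 + I*sqrt(590)) (c = (-1766 - 1486)/(I*sqrt(590) + 548) = -3252/(548 + I*sqrt(590)) ≈ -5.9227 + 0.26252*I)
-1397/(375/(-4295)) + (-1303 - 2511)/c = -1397/(375/(-4295)) + (-1303 - 2511)/(-297016/50149 + 542*I*sqrt(590)/50149) = -1397/(375*(-1/4295)) - 3814/(-297016/50149 + 542*I*sqrt(590)/50149) = -1397/(-75/859) - 3814/(-297016/50149 + 542*I*sqrt(590)/50149) = -1397*(-859/75) - 3814/(-297016/50149 + 542*I*sqrt(590)/50149) = 1200023/75 - 3814/(-297016/50149 + 542*I*sqrt(590)/50149)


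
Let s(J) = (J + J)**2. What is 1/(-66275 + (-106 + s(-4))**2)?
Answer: -1/64511 ≈ -1.5501e-5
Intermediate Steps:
s(J) = 4*J**2 (s(J) = (2*J)**2 = 4*J**2)
1/(-66275 + (-106 + s(-4))**2) = 1/(-66275 + (-106 + 4*(-4)**2)**2) = 1/(-66275 + (-106 + 4*16)**2) = 1/(-66275 + (-106 + 64)**2) = 1/(-66275 + (-42)**2) = 1/(-66275 + 1764) = 1/(-64511) = -1/64511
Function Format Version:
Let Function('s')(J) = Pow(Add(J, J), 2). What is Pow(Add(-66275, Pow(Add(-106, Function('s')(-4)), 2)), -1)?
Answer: Rational(-1, 64511) ≈ -1.5501e-5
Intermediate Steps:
Function('s')(J) = Mul(4, Pow(J, 2)) (Function('s')(J) = Pow(Mul(2, J), 2) = Mul(4, Pow(J, 2)))
Pow(Add(-66275, Pow(Add(-106, Function('s')(-4)), 2)), -1) = Pow(Add(-66275, Pow(Add(-106, Mul(4, Pow(-4, 2))), 2)), -1) = Pow(Add(-66275, Pow(Add(-106, Mul(4, 16)), 2)), -1) = Pow(Add(-66275, Pow(Add(-106, 64), 2)), -1) = Pow(Add(-66275, Pow(-42, 2)), -1) = Pow(Add(-66275, 1764), -1) = Pow(-64511, -1) = Rational(-1, 64511)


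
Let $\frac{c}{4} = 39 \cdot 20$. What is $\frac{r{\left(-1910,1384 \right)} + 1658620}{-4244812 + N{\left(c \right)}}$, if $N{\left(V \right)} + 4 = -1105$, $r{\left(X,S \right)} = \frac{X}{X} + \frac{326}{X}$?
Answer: $- \frac{1583982892}{4054854555} \approx -0.39064$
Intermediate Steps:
$r{\left(X,S \right)} = 1 + \frac{326}{X}$
$c = 3120$ ($c = 4 \cdot 39 \cdot 20 = 4 \cdot 780 = 3120$)
$N{\left(V \right)} = -1109$ ($N{\left(V \right)} = -4 - 1105 = -1109$)
$\frac{r{\left(-1910,1384 \right)} + 1658620}{-4244812 + N{\left(c \right)}} = \frac{\frac{326 - 1910}{-1910} + 1658620}{-4244812 - 1109} = \frac{\left(- \frac{1}{1910}\right) \left(-1584\right) + 1658620}{-4245921} = \left(\frac{792}{955} + 1658620\right) \left(- \frac{1}{4245921}\right) = \frac{1583982892}{955} \left(- \frac{1}{4245921}\right) = - \frac{1583982892}{4054854555}$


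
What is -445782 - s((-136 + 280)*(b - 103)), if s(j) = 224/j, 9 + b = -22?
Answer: -268806539/603 ≈ -4.4578e+5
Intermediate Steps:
b = -31 (b = -9 - 22 = -31)
-445782 - s((-136 + 280)*(b - 103)) = -445782 - 224/((-136 + 280)*(-31 - 103)) = -445782 - 224/(144*(-134)) = -445782 - 224/(-19296) = -445782 - 224*(-1)/19296 = -445782 - 1*(-7/603) = -445782 + 7/603 = -268806539/603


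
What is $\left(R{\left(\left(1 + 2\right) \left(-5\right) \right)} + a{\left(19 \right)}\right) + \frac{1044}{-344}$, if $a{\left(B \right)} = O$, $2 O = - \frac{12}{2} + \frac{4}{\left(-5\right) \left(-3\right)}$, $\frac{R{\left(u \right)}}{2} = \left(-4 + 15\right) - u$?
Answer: $\frac{59467}{1290} \approx 46.098$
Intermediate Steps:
$R{\left(u \right)} = 22 - 2 u$ ($R{\left(u \right)} = 2 \left(\left(-4 + 15\right) - u\right) = 2 \left(11 - u\right) = 22 - 2 u$)
$O = - \frac{43}{15}$ ($O = \frac{- \frac{12}{2} + \frac{4}{\left(-5\right) \left(-3\right)}}{2} = \frac{\left(-12\right) \frac{1}{2} + \frac{4}{15}}{2} = \frac{-6 + 4 \cdot \frac{1}{15}}{2} = \frac{-6 + \frac{4}{15}}{2} = \frac{1}{2} \left(- \frac{86}{15}\right) = - \frac{43}{15} \approx -2.8667$)
$a{\left(B \right)} = - \frac{43}{15}$
$\left(R{\left(\left(1 + 2\right) \left(-5\right) \right)} + a{\left(19 \right)}\right) + \frac{1044}{-344} = \left(\left(22 - 2 \left(1 + 2\right) \left(-5\right)\right) - \frac{43}{15}\right) + \frac{1044}{-344} = \left(\left(22 - 2 \cdot 3 \left(-5\right)\right) - \frac{43}{15}\right) + 1044 \left(- \frac{1}{344}\right) = \left(\left(22 - -30\right) - \frac{43}{15}\right) - \frac{261}{86} = \left(\left(22 + 30\right) - \frac{43}{15}\right) - \frac{261}{86} = \left(52 - \frac{43}{15}\right) - \frac{261}{86} = \frac{737}{15} - \frac{261}{86} = \frac{59467}{1290}$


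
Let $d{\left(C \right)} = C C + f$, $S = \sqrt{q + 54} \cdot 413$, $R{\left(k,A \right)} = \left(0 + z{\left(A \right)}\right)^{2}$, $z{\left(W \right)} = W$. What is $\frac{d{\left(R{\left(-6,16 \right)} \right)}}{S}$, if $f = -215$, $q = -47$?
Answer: $\frac{65321 \sqrt{7}}{2891} \approx 59.78$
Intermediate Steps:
$R{\left(k,A \right)} = A^{2}$ ($R{\left(k,A \right)} = \left(0 + A\right)^{2} = A^{2}$)
$S = 413 \sqrt{7}$ ($S = \sqrt{-47 + 54} \cdot 413 = \sqrt{7} \cdot 413 = 413 \sqrt{7} \approx 1092.7$)
$d{\left(C \right)} = -215 + C^{2}$ ($d{\left(C \right)} = C C - 215 = C^{2} - 215 = -215 + C^{2}$)
$\frac{d{\left(R{\left(-6,16 \right)} \right)}}{S} = \frac{-215 + \left(16^{2}\right)^{2}}{413 \sqrt{7}} = \left(-215 + 256^{2}\right) \frac{\sqrt{7}}{2891} = \left(-215 + 65536\right) \frac{\sqrt{7}}{2891} = 65321 \frac{\sqrt{7}}{2891} = \frac{65321 \sqrt{7}}{2891}$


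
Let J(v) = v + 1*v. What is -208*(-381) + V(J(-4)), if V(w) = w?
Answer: 79240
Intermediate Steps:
J(v) = 2*v (J(v) = v + v = 2*v)
-208*(-381) + V(J(-4)) = -208*(-381) + 2*(-4) = 79248 - 8 = 79240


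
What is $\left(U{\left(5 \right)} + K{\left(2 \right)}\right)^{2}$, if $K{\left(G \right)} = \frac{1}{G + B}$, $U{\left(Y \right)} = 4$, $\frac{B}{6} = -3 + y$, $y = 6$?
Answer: $\frac{6561}{400} \approx 16.402$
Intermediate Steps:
$B = 18$ ($B = 6 \left(-3 + 6\right) = 6 \cdot 3 = 18$)
$K{\left(G \right)} = \frac{1}{18 + G}$ ($K{\left(G \right)} = \frac{1}{G + 18} = \frac{1}{18 + G}$)
$\left(U{\left(5 \right)} + K{\left(2 \right)}\right)^{2} = \left(4 + \frac{1}{18 + 2}\right)^{2} = \left(4 + \frac{1}{20}\right)^{2} = \left(\frac{81}{20}\right)^{2} = \frac{6561}{400}$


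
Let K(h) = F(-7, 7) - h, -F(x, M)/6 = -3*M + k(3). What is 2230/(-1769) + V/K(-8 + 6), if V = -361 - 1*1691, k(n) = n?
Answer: -1937644/97295 ≈ -19.915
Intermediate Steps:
V = -2052 (V = -361 - 1691 = -2052)
F(x, M) = -18 + 18*M (F(x, M) = -6*(-3*M + 3) = -6*(3 - 3*M) = -18 + 18*M)
K(h) = 108 - h (K(h) = (-18 + 18*7) - h = (-18 + 126) - h = 108 - h)
2230/(-1769) + V/K(-8 + 6) = 2230/(-1769) - 2052/(108 - (-8 + 6)) = 2230*(-1/1769) - 2052/(108 - 1*(-2)) = -2230/1769 - 2052/(108 + 2) = -2230/1769 - 2052/110 = -2230/1769 - 2052*1/110 = -2230/1769 - 1026/55 = -1937644/97295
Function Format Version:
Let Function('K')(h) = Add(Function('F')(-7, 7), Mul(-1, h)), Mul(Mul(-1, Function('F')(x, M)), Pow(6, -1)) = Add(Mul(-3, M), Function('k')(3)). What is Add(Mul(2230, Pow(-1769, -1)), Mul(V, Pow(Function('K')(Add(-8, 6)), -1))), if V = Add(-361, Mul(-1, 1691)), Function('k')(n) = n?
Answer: Rational(-1937644, 97295) ≈ -19.915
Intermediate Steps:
V = -2052 (V = Add(-361, -1691) = -2052)
Function('F')(x, M) = Add(-18, Mul(18, M)) (Function('F')(x, M) = Mul(-6, Add(Mul(-3, M), 3)) = Mul(-6, Add(3, Mul(-3, M))) = Add(-18, Mul(18, M)))
Function('K')(h) = Add(108, Mul(-1, h)) (Function('K')(h) = Add(Add(-18, Mul(18, 7)), Mul(-1, h)) = Add(Add(-18, 126), Mul(-1, h)) = Add(108, Mul(-1, h)))
Add(Mul(2230, Pow(-1769, -1)), Mul(V, Pow(Function('K')(Add(-8, 6)), -1))) = Add(Mul(2230, Pow(-1769, -1)), Mul(-2052, Pow(Add(108, Mul(-1, Add(-8, 6))), -1))) = Add(Mul(2230, Rational(-1, 1769)), Mul(-2052, Pow(Add(108, Mul(-1, -2)), -1))) = Add(Rational(-2230, 1769), Mul(-2052, Pow(Add(108, 2), -1))) = Add(Rational(-2230, 1769), Mul(-2052, Pow(110, -1))) = Add(Rational(-2230, 1769), Mul(-2052, Rational(1, 110))) = Add(Rational(-2230, 1769), Rational(-1026, 55)) = Rational(-1937644, 97295)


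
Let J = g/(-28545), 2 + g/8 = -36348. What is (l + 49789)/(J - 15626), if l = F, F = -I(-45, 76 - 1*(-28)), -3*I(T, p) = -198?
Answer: -283868607/89150674 ≈ -3.1841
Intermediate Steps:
I(T, p) = 66 (I(T, p) = -⅓*(-198) = 66)
g = -290800 (g = -16 + 8*(-36348) = -16 - 290784 = -290800)
F = -66 (F = -1*66 = -66)
l = -66
J = 58160/5709 (J = -290800/(-28545) = -290800*(-1/28545) = 58160/5709 ≈ 10.187)
(l + 49789)/(J - 15626) = (-66 + 49789)/(58160/5709 - 15626) = 49723/(-89150674/5709) = 49723*(-5709/89150674) = -283868607/89150674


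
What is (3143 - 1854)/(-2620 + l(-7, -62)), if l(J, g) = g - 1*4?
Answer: -1289/2686 ≈ -0.47990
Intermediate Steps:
l(J, g) = -4 + g (l(J, g) = g - 4 = -4 + g)
(3143 - 1854)/(-2620 + l(-7, -62)) = (3143 - 1854)/(-2620 + (-4 - 62)) = 1289/(-2620 - 66) = 1289/(-2686) = 1289*(-1/2686) = -1289/2686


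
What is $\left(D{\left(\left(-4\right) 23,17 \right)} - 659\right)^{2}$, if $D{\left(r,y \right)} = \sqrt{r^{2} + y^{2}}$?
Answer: $\left(659 - \sqrt{8753}\right)^{2} \approx 3.1973 \cdot 10^{5}$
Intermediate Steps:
$\left(D{\left(\left(-4\right) 23,17 \right)} - 659\right)^{2} = \left(\sqrt{\left(\left(-4\right) 23\right)^{2} + 17^{2}} - 659\right)^{2} = \left(\sqrt{\left(-92\right)^{2} + 289} - 659\right)^{2} = \left(\sqrt{8464 + 289} - 659\right)^{2} = \left(\sqrt{8753} - 659\right)^{2} = \left(-659 + \sqrt{8753}\right)^{2}$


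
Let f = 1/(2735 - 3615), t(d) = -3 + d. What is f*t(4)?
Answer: -1/880 ≈ -0.0011364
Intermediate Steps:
f = -1/880 (f = 1/(-880) = -1/880 ≈ -0.0011364)
f*t(4) = -(-3 + 4)/880 = -1/880*1 = -1/880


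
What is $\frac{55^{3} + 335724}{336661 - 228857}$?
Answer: $\frac{502099}{107804} \approx 4.6575$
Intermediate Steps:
$\frac{55^{3} + 335724}{336661 - 228857} = \frac{166375 + 335724}{107804} = 502099 \cdot \frac{1}{107804} = \frac{502099}{107804}$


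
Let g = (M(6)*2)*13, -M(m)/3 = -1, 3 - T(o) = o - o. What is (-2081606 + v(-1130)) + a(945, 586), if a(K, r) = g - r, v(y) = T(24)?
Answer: -2082111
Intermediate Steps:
T(o) = 3 (T(o) = 3 - (o - o) = 3 - 1*0 = 3 + 0 = 3)
M(m) = 3 (M(m) = -3*(-1) = 3)
v(y) = 3
g = 78 (g = (3*2)*13 = 6*13 = 78)
a(K, r) = 78 - r
(-2081606 + v(-1130)) + a(945, 586) = (-2081606 + 3) + (78 - 1*586) = -2081603 + (78 - 586) = -2081603 - 508 = -2082111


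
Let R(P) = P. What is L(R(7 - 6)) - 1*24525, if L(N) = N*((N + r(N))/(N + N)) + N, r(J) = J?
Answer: -24523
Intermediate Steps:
L(N) = 2*N (L(N) = N*((N + N)/(N + N)) + N = N*((2*N)/((2*N))) + N = N*((2*N)*(1/(2*N))) + N = N*1 + N = N + N = 2*N)
L(R(7 - 6)) - 1*24525 = 2*(7 - 6) - 1*24525 = 2*1 - 24525 = 2 - 24525 = -24523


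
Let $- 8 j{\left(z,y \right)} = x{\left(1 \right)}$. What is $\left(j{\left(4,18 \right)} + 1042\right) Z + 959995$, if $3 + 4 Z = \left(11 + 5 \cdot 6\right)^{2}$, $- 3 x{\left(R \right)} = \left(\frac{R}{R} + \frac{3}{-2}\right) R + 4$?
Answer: $\frac{134128817}{96} \approx 1.3972 \cdot 10^{6}$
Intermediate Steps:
$x{\left(R \right)} = - \frac{4}{3} + \frac{R}{6}$ ($x{\left(R \right)} = - \frac{\left(\frac{R}{R} + \frac{3}{-2}\right) R + 4}{3} = - \frac{\left(1 + 3 \left(- \frac{1}{2}\right)\right) R + 4}{3} = - \frac{\left(1 - \frac{3}{2}\right) R + 4}{3} = - \frac{- \frac{R}{2} + 4}{3} = - \frac{4 - \frac{R}{2}}{3} = - \frac{4}{3} + \frac{R}{6}$)
$j{\left(z,y \right)} = \frac{7}{48}$ ($j{\left(z,y \right)} = - \frac{- \frac{4}{3} + \frac{1}{6} \cdot 1}{8} = - \frac{- \frac{4}{3} + \frac{1}{6}}{8} = \left(- \frac{1}{8}\right) \left(- \frac{7}{6}\right) = \frac{7}{48}$)
$Z = \frac{839}{2}$ ($Z = - \frac{3}{4} + \frac{\left(11 + 5 \cdot 6\right)^{2}}{4} = - \frac{3}{4} + \frac{\left(11 + 30\right)^{2}}{4} = - \frac{3}{4} + \frac{41^{2}}{4} = - \frac{3}{4} + \frac{1}{4} \cdot 1681 = - \frac{3}{4} + \frac{1681}{4} = \frac{839}{2} \approx 419.5$)
$\left(j{\left(4,18 \right)} + 1042\right) Z + 959995 = \left(\frac{7}{48} + 1042\right) \frac{839}{2} + 959995 = \frac{50023}{48} \cdot \frac{839}{2} + 959995 = \frac{41969297}{96} + 959995 = \frac{134128817}{96}$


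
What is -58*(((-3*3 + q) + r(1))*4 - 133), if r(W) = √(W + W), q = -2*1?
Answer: 10266 - 232*√2 ≈ 9937.9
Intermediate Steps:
q = -2
r(W) = √2*√W (r(W) = √(2*W) = √2*√W)
-58*(((-3*3 + q) + r(1))*4 - 133) = -58*(((-3*3 - 2) + √2*√1)*4 - 133) = -58*(((-9 - 2) + √2*1)*4 - 133) = -58*((-11 + √2)*4 - 133) = -58*((-44 + 4*√2) - 133) = -58*(-177 + 4*√2) = 10266 - 232*√2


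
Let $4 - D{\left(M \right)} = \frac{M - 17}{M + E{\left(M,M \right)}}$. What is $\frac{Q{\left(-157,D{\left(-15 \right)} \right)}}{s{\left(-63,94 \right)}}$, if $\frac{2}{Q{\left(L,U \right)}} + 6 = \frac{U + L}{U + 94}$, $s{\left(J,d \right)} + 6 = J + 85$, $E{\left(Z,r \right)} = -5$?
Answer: $- \frac{241}{14660} \approx -0.016439$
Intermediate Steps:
$s{\left(J,d \right)} = 79 + J$ ($s{\left(J,d \right)} = -6 + \left(J + 85\right) = -6 + \left(85 + J\right) = 79 + J$)
$D{\left(M \right)} = 4 - \frac{-17 + M}{-5 + M}$ ($D{\left(M \right)} = 4 - \frac{M - 17}{M - 5} = 4 - \frac{-17 + M}{-5 + M}$)
$Q{\left(L,U \right)} = \frac{2}{-6 + \frac{L + U}{94 + U}}$ ($Q{\left(L,U \right)} = \frac{2}{-6 + \frac{U + L}{U + 94}} = \frac{2}{-6 + \frac{L + U}{94 + U}}$)
$\frac{Q{\left(-157,D{\left(-15 \right)} \right)}}{s{\left(-63,94 \right)}} = \frac{2 \frac{1}{-564 - 157 - 5 \frac{3 \left(-1 - 15\right)}{-5 - 15}} \left(94 + \frac{3 \left(-1 - 15\right)}{-5 - 15}\right)}{79 - 63} = \frac{2 \frac{1}{-564 - 157 - 5 \cdot 3 \frac{1}{-20} \left(-16\right)} \left(94 + 3 \frac{1}{-20} \left(-16\right)\right)}{16} = \frac{2 \left(94 + 3 \left(- \frac{1}{20}\right) \left(-16\right)\right)}{-564 - 157 - 5 \cdot 3 \left(- \frac{1}{20}\right) \left(-16\right)} \frac{1}{16} = \frac{2 \left(94 + \frac{12}{5}\right)}{-564 - 157 - 12} \cdot \frac{1}{16} = 2 \frac{1}{-564 - 157 - 12} \cdot \frac{482}{5} \cdot \frac{1}{16} = 2 \frac{1}{-733} \cdot \frac{482}{5} \cdot \frac{1}{16} = 2 \left(- \frac{1}{733}\right) \frac{482}{5} \cdot \frac{1}{16} = \left(- \frac{964}{3665}\right) \frac{1}{16} = - \frac{241}{14660}$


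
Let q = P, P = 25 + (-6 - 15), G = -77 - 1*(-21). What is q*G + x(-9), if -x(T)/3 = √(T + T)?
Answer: -224 - 9*I*√2 ≈ -224.0 - 12.728*I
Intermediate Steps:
G = -56 (G = -77 + 21 = -56)
x(T) = -3*√2*√T (x(T) = -3*√(T + T) = -3*√2*√T)
P = 4 (P = 25 - 21 = 4)
q = 4
q*G + x(-9) = 4*(-56) - 3*√2*√(-9) = -224 - 3*√2*3*I = -224 - 9*I*√2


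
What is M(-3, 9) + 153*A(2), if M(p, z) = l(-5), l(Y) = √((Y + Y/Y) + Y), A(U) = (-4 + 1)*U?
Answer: -918 + 3*I ≈ -918.0 + 3.0*I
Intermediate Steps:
A(U) = -3*U
l(Y) = √(1 + 2*Y) (l(Y) = √((Y + 1) + Y) = √((1 + Y) + Y) = √(1 + 2*Y))
M(p, z) = 3*I (M(p, z) = √(1 + 2*(-5)) = √(1 - 10) = √(-9) = 3*I)
M(-3, 9) + 153*A(2) = 3*I + 153*(-3*2) = 3*I + 153*(-6) = 3*I - 918 = -918 + 3*I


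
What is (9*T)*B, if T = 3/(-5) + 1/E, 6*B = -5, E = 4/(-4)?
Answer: 12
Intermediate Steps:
E = -1 (E = 4*(-¼) = -1)
B = -⅚ (B = (⅙)*(-5) = -⅚ ≈ -0.83333)
T = -8/5 (T = 3/(-5) + 1/(-1) = 3*(-⅕) + 1*(-1) = -⅗ - 1 = -8/5 ≈ -1.6000)
(9*T)*B = (9*(-8/5))*(-⅚) = -72/5*(-⅚) = 12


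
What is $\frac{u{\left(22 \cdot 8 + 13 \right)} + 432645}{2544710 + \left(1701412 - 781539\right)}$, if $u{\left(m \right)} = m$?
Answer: $\frac{144278}{1154861} \approx 0.12493$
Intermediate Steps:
$\frac{u{\left(22 \cdot 8 + 13 \right)} + 432645}{2544710 + \left(1701412 - 781539\right)} = \frac{\left(22 \cdot 8 + 13\right) + 432645}{2544710 + \left(1701412 - 781539\right)} = \frac{\left(176 + 13\right) + 432645}{2544710 + \left(1701412 - 781539\right)} = \frac{189 + 432645}{2544710 + 919873} = \frac{432834}{3464583} = 432834 \cdot \frac{1}{3464583} = \frac{144278}{1154861}$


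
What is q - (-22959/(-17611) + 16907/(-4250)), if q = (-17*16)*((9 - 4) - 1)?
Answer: -81233090573/74846750 ≈ -1085.3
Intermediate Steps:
q = -1088 (q = -272*(5 - 1) = -272*4 = -1088)
q - (-22959/(-17611) + 16907/(-4250)) = -1088 - (-22959/(-17611) + 16907/(-4250)) = -1088 - (-22959*(-1/17611) + 16907*(-1/4250)) = -1088 - (22959/17611 - 16907/4250) = -1088 - 1*(-200173427/74846750) = -1088 + 200173427/74846750 = -81233090573/74846750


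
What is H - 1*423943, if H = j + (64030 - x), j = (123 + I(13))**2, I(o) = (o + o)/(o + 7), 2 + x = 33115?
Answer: -37757551/100 ≈ -3.7758e+5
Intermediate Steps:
x = 33113 (x = -2 + 33115 = 33113)
I(o) = 2*o/(7 + o) (I(o) = (2*o)/(7 + o) = 2*o/(7 + o))
j = 1545049/100 (j = (123 + 2*13/(7 + 13))**2 = (123 + 2*13/20)**2 = (123 + 2*13*(1/20))**2 = (123 + 13/10)**2 = (1243/10)**2 = 1545049/100 ≈ 15450.)
H = 4636749/100 (H = 1545049/100 + (64030 - 1*33113) = 1545049/100 + (64030 - 33113) = 1545049/100 + 30917 = 4636749/100 ≈ 46368.)
H - 1*423943 = 4636749/100 - 1*423943 = 4636749/100 - 423943 = -37757551/100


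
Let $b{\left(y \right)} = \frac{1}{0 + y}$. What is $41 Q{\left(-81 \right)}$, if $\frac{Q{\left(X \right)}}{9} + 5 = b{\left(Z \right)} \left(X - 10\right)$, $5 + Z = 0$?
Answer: $\frac{24354}{5} \approx 4870.8$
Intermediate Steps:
$Z = -5$ ($Z = -5 + 0 = -5$)
$b{\left(y \right)} = \frac{1}{y}$
$Q{\left(X \right)} = -27 - \frac{9 X}{5}$ ($Q{\left(X \right)} = -45 + 9 \frac{X - 10}{-5} = -45 + 9 \left(- \frac{-10 + X}{5}\right) = -45 + 9 \left(2 - \frac{X}{5}\right) = -45 - \left(-18 + \frac{9 X}{5}\right) = -27 - \frac{9 X}{5}$)
$41 Q{\left(-81 \right)} = 41 \left(-27 - - \frac{729}{5}\right) = 41 \left(-27 + \frac{729}{5}\right) = 41 \cdot \frac{594}{5} = \frac{24354}{5}$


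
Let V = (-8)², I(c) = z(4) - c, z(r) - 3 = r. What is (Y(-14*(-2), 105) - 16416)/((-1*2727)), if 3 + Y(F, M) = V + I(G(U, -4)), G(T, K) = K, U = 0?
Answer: 1816/303 ≈ 5.9934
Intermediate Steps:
z(r) = 3 + r
I(c) = 7 - c (I(c) = (3 + 4) - c = 7 - c)
V = 64
Y(F, M) = 72 (Y(F, M) = -3 + (64 + (7 - 1*(-4))) = -3 + (64 + (7 + 4)) = -3 + (64 + 11) = -3 + 75 = 72)
(Y(-14*(-2), 105) - 16416)/((-1*2727)) = (72 - 16416)/((-1*2727)) = -16344/(-2727) = -16344*(-1/2727) = 1816/303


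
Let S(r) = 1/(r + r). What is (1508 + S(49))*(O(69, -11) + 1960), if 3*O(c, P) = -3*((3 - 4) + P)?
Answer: 145716010/49 ≈ 2.9738e+6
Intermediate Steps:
O(c, P) = 1 - P (O(c, P) = (-3*((3 - 4) + P))/3 = (-3*(-1 + P))/3 = (3 - 3*P)/3 = 1 - P)
S(r) = 1/(2*r)
(1508 + S(49))*(O(69, -11) + 1960) = (1508 + (½)/49)*((1 - 1*(-11)) + 1960) = (1508 + (½)*(1/49))*((1 + 11) + 1960) = (1508 + 1/98)*(12 + 1960) = (147785/98)*1972 = 145716010/49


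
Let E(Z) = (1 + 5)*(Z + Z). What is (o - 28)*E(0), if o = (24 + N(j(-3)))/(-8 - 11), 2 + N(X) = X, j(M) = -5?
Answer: 0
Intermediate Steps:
N(X) = -2 + X
E(Z) = 12*Z (E(Z) = 6*(2*Z) = 12*Z)
o = -17/19 (o = (24 + (-2 - 5))/(-8 - 11) = (24 - 7)/(-19) = 17*(-1/19) = -17/19 ≈ -0.89474)
(o - 28)*E(0) = (-17/19 - 28)*(12*0) = -549/19*0 = 0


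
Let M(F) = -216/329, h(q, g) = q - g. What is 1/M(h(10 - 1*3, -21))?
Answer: -329/216 ≈ -1.5231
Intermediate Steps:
M(F) = -216/329 (M(F) = -216*1/329 = -216/329)
1/M(h(10 - 1*3, -21)) = 1/(-216/329) = -329/216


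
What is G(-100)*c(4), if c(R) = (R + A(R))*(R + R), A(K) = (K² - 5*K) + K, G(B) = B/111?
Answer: -3200/111 ≈ -28.829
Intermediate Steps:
G(B) = B/111 (G(B) = B*(1/111) = B/111)
A(K) = K² - 4*K
c(R) = 2*R*(R + R*(-4 + R)) (c(R) = (R + R*(-4 + R))*(R + R) = (R + R*(-4 + R))*(2*R) = 2*R*(R + R*(-4 + R)))
G(-100)*c(4) = ((1/111)*(-100))*(2*4²*(-3 + 4)) = -200*16/111 = -100/111*32 = -3200/111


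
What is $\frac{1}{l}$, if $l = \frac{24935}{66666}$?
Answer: $\frac{66666}{24935} \approx 2.6736$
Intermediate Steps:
$l = \frac{24935}{66666}$ ($l = 24935 \cdot \frac{1}{66666} = \frac{24935}{66666} \approx 0.37403$)
$\frac{1}{l} = \frac{1}{\frac{24935}{66666}} = \frac{66666}{24935}$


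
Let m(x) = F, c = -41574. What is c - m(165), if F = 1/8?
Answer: -332593/8 ≈ -41574.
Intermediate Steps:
F = ⅛ ≈ 0.12500
m(x) = ⅛
c - m(165) = -41574 - 1*⅛ = -41574 - ⅛ = -332593/8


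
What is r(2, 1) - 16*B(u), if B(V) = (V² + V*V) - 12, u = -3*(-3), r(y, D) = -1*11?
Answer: -2411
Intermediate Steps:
r(y, D) = -11
u = 9
B(V) = -12 + 2*V² (B(V) = (V² + V²) - 12 = 2*V² - 12 = -12 + 2*V²)
r(2, 1) - 16*B(u) = -11 - 16*(-12 + 2*9²) = -11 - 16*(-12 + 2*81) = -11 - 16*(-12 + 162) = -11 - 16*150 = -11 - 2400 = -2411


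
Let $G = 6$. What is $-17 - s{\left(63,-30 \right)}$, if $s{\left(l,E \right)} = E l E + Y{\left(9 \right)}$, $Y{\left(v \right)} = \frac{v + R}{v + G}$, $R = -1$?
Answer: $- \frac{850763}{15} \approx -56718.0$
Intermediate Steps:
$Y{\left(v \right)} = \frac{-1 + v}{6 + v}$ ($Y{\left(v \right)} = \frac{v - 1}{v + 6} = \frac{-1 + v}{6 + v}$)
$s{\left(l,E \right)} = \frac{8}{15} + l E^{2}$ ($s{\left(l,E \right)} = E l E + \frac{-1 + 9}{6 + 9} = l E^{2} + \frac{1}{15} \cdot 8 = l E^{2} + \frac{8}{15} = \frac{8}{15} + l E^{2}$)
$-17 - s{\left(63,-30 \right)} = -17 - \left(\frac{8}{15} + 63 \left(-30\right)^{2}\right) = -17 - \left(\frac{8}{15} + 63 \cdot 900\right) = -17 - \left(\frac{8}{15} + 56700\right) = -17 - \frac{850508}{15} = - \frac{850763}{15}$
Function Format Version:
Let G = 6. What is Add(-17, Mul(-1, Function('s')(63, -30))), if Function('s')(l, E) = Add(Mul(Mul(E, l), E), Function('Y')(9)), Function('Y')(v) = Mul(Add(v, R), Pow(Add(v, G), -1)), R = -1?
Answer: Rational(-850763, 15) ≈ -56718.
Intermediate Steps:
Function('Y')(v) = Mul(Pow(Add(6, v), -1), Add(-1, v)) (Function('Y')(v) = Mul(Add(v, -1), Pow(Add(v, 6), -1)) = Mul(Add(-1, v), Pow(Add(6, v), -1)) = Mul(Pow(Add(6, v), -1), Add(-1, v)))
Function('s')(l, E) = Add(Rational(8, 15), Mul(l, Pow(E, 2))) (Function('s')(l, E) = Add(Mul(Mul(E, l), E), Mul(Pow(Add(6, 9), -1), Add(-1, 9))) = Add(Mul(l, Pow(E, 2)), Mul(Pow(15, -1), 8)) = Add(Mul(l, Pow(E, 2)), Mul(Rational(1, 15), 8)) = Add(Mul(l, Pow(E, 2)), Rational(8, 15)) = Add(Rational(8, 15), Mul(l, Pow(E, 2))))
Add(-17, Mul(-1, Function('s')(63, -30))) = Add(-17, Mul(-1, Add(Rational(8, 15), Mul(63, Pow(-30, 2))))) = Add(-17, Mul(-1, Add(Rational(8, 15), Mul(63, 900)))) = Add(-17, Mul(-1, Add(Rational(8, 15), 56700))) = Add(-17, Mul(-1, Rational(850508, 15))) = Add(-17, Rational(-850508, 15)) = Rational(-850763, 15)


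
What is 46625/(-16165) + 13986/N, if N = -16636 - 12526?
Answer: -22653742/6734339 ≈ -3.3639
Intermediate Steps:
N = -29162
46625/(-16165) + 13986/N = 46625/(-16165) + 13986/(-29162) = 46625*(-1/16165) + 13986*(-1/29162) = -9325/3233 - 999/2083 = -22653742/6734339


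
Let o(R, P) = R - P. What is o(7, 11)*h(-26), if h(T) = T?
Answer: 104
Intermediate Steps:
o(7, 11)*h(-26) = (7 - 1*11)*(-26) = (7 - 11)*(-26) = -4*(-26) = 104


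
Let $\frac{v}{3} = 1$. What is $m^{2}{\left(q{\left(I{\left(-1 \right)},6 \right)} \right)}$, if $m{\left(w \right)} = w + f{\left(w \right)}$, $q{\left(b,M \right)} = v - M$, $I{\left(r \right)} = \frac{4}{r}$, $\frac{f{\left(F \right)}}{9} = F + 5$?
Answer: $225$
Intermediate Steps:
$f{\left(F \right)} = 45 + 9 F$ ($f{\left(F \right)} = 9 \left(F + 5\right) = 9 \left(5 + F\right) = 45 + 9 F$)
$v = 3$ ($v = 3 \cdot 1 = 3$)
$q{\left(b,M \right)} = 3 - M$
$m{\left(w \right)} = 45 + 10 w$ ($m{\left(w \right)} = w + \left(45 + 9 w\right) = 45 + 10 w$)
$m^{2}{\left(q{\left(I{\left(-1 \right)},6 \right)} \right)} = \left(45 + 10 \left(3 - 6\right)\right)^{2} = \left(45 + 10 \left(-3\right)\right)^{2} = \left(45 - 30\right)^{2} = 15^{2} = 225$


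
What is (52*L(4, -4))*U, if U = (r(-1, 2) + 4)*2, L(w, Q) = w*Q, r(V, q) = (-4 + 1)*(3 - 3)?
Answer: -6656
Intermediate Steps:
r(V, q) = 0 (r(V, q) = -3*0 = 0)
L(w, Q) = Q*w
U = 8 (U = (0 + 4)*2 = 4*2 = 8)
(52*L(4, -4))*U = (52*(-4*4))*8 = (52*(-16))*8 = -832*8 = -6656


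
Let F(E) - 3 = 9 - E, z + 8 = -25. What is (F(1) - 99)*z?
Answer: 2904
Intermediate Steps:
z = -33 (z = -8 - 25 = -33)
F(E) = 12 - E (F(E) = 3 + (9 - E) = 12 - E)
(F(1) - 99)*z = ((12 - 1*1) - 99)*(-33) = ((12 - 1) - 99)*(-33) = (11 - 99)*(-33) = -88*(-33) = 2904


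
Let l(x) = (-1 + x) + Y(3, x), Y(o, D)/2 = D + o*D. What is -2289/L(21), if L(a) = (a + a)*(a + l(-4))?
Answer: 109/32 ≈ 3.4063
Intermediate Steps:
Y(o, D) = 2*D + 2*D*o (Y(o, D) = 2*(D + o*D) = 2*(D + D*o) = 2*D + 2*D*o)
l(x) = -1 + 9*x (l(x) = (-1 + x) + 2*x*(1 + 3) = (-1 + x) + 2*x*4 = (-1 + x) + 8*x = -1 + 9*x)
L(a) = 2*a*(-37 + a) (L(a) = (a + a)*(a + (-1 + 9*(-4))) = (2*a)*(a + (-1 - 36)) = (2*a)*(a - 37) = (2*a)*(-37 + a) = 2*a*(-37 + a))
-2289/L(21) = -2289*1/(42*(-37 + 21)) = -2289/(2*21*(-16)) = -2289/(-672) = -2289*(-1/672) = 109/32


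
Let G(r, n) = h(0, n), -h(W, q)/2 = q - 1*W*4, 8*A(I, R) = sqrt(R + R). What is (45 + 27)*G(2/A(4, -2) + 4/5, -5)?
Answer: 720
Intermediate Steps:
A(I, R) = sqrt(2)*sqrt(R)/8 (A(I, R) = sqrt(R + R)/8 = sqrt(2*R)/8 = (sqrt(2)*sqrt(R))/8 = sqrt(2)*sqrt(R)/8)
h(W, q) = -2*q + 8*W (h(W, q) = -2*(q - 1*W*4) = -2*(q - W*4) = -2*(q - 4*W) = -2*q + 8*W)
G(r, n) = -2*n (G(r, n) = -2*n + 8*0 = -2*n + 0 = -2*n)
(45 + 27)*G(2/A(4, -2) + 4/5, -5) = (45 + 27)*(-2*(-5)) = 72*10 = 720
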